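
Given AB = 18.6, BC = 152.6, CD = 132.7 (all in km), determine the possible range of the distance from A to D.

The maximum is all hops collinear in one direction: 18.6 + 152.6 + 132.7 = 303.9.
The longest hop is 152.6; the others sum to 151.3. Folding the others back against it leaves at least 152.6 − 151.3 = 1.3.

1.3 ≤ AD ≤ 303.9 km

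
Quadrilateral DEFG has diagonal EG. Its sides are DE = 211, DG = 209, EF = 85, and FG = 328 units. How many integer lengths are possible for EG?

From triangle DEG: 2 < EG < 420.
From triangle FEG: 243 < EG < 413.
Intersection: 243 < EG < 413, so integers 244 through 412: 169 values.

169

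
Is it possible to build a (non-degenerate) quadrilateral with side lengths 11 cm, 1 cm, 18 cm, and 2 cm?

For a quadrilateral, each side must be shorter than the sum of the others.
Here the longest side is 18, but the remaining 3 sides sum to only 14.

No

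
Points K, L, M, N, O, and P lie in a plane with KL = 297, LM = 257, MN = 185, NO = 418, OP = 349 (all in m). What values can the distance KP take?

The maximum is all hops collinear in one direction: 297 + 257 + 185 + 418 + 349 = 1506.
The longest hop is 418; the others sum to 1088. Since 418 ≤ 1088, the path can fold back on itself completely, so the minimum distance is 0.

0 ≤ KP ≤ 1506 m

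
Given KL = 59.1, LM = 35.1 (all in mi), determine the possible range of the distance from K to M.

24.0 ≤ KM ≤ 94.2 mi

By the triangle inequality, |59.1 − 35.1| ≤ KM ≤ 59.1 + 35.1.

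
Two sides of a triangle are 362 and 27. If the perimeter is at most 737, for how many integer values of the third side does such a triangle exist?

13

Triangle inequality: 335 < x < 389. Perimeter ≤ 737 gives x ≤ 737 − 362 − 27 = 348.
So 335 < x ≤ 348; integers 336 through 348: 13 values.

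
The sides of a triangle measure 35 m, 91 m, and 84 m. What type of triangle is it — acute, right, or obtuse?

right

Compare the square of the longest side to the sum of squares of the other two: 35² + 84² = 8281 = 91².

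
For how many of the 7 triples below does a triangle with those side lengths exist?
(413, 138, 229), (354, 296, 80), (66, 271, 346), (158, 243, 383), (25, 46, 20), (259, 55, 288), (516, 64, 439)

(138,229,413): 138+229 ≤ 413 → not valid
(80,296,354): 80+296 > 354 → valid
(66,271,346): 66+271 ≤ 346 → not valid
(158,243,383): 158+243 > 383 → valid
(20,25,46): 20+25 ≤ 46 → not valid
(55,259,288): 55+259 > 288 → valid
(64,439,516): 64+439 ≤ 516 → not valid
3 of the 7 triples form a triangle.

3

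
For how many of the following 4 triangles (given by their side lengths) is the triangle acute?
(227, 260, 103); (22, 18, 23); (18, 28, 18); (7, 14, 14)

2

(227,260,103): 103²+227² = 62138 < 67600 = 260² → obtuse
(22,18,23): 18²+22² = 808 > 529 = 23² → acute
(18,28,18): 18²+18² = 648 < 784 = 28² → obtuse
(7,14,14): 7²+14² = 245 > 196 = 14² → acute
2 of the 4 are acute.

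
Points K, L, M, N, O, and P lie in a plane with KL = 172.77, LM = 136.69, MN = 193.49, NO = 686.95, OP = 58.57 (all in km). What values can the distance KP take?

The maximum is all hops collinear in one direction: 172.77 + 136.69 + 193.49 + 686.95 + 58.57 = 1248.47.
The longest hop is 686.95; the others sum to 561.52. Folding the others back against it leaves at least 686.95 − 561.52 = 125.43.

125.43 ≤ KP ≤ 1248.47 km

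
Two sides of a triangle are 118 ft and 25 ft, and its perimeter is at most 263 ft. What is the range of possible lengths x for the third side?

93 < x ≤ 120 ft

Triangle inequality alone gives 93 < x < 143.
The perimeter condition gives x ≤ 263 − 118 − 25 = 120.
Intersecting the two: 93 < x ≤ 120.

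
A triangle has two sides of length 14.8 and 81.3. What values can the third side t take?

66.5 < t < 96.1

By the triangle inequality, t must be less than 14.8 + 81.3 = 96.1 and greater than |14.8 − 81.3| = 66.5.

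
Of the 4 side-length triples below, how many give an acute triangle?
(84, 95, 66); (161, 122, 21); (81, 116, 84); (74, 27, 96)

(84,95,66): 66²+84² = 11412 > 9025 = 95² → acute
(161,122,21): 21+122 ≤ 161, not a triangle
(81,116,84): 81²+84² = 13617 > 13456 = 116² → acute
(74,27,96): 27²+74² = 6205 < 9216 = 96² → obtuse
2 of the 4 are acute.

2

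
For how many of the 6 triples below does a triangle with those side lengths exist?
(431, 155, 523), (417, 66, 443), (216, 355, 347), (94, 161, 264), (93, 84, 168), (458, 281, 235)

(155,431,523): 155+431 > 523 → valid
(66,417,443): 66+417 > 443 → valid
(216,347,355): 216+347 > 355 → valid
(94,161,264): 94+161 ≤ 264 → not valid
(84,93,168): 84+93 > 168 → valid
(235,281,458): 235+281 > 458 → valid
5 of the 6 triples form a triangle.

5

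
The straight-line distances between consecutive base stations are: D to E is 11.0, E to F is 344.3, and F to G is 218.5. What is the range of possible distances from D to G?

114.8 ≤ DG ≤ 573.8

The maximum is all hops collinear in one direction: 11.0 + 344.3 + 218.5 = 573.8.
The longest hop is 344.3; the others sum to 229.5. Folding the others back against it leaves at least 344.3 − 229.5 = 114.8.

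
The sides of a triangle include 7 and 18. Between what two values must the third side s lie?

11 < s < 25

By the triangle inequality, s must be less than 7 + 18 = 25 and greater than |7 − 18| = 11.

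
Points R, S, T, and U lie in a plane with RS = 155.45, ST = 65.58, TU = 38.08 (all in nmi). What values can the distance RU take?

The maximum is all hops collinear in one direction: 155.45 + 65.58 + 38.08 = 259.11.
The longest hop is 155.45; the others sum to 103.66. Folding the others back against it leaves at least 155.45 − 103.66 = 51.79.

51.79 ≤ RU ≤ 259.11 nmi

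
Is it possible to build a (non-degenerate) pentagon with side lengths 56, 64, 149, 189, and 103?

A pentagon exists iff every side is shorter than the sum of the others — equivalently, the longest side is less than the sum of the rest.
Longest side 189 < 372 (sum of the remaining 4), so yes.

Yes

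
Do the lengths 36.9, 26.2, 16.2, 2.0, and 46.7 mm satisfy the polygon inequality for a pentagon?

A pentagon exists iff every side is shorter than the sum of the others — equivalently, the longest side is less than the sum of the rest.
Longest side 46.7 < 81.3 (sum of the remaining 4), so yes.

Yes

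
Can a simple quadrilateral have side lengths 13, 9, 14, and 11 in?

Yes

A quadrilateral exists iff every side is shorter than the sum of the others — equivalently, the longest side is less than the sum of the rest.
Longest side 14 < 33 (sum of the remaining 3), so yes.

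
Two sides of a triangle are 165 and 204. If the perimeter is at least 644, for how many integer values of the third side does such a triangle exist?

Triangle inequality: 39 < x < 369. Perimeter ≥ 644 gives x ≥ 644 − 165 − 204 = 275.
So 275 ≤ x < 369; integers 275 through 368: 94 values.

94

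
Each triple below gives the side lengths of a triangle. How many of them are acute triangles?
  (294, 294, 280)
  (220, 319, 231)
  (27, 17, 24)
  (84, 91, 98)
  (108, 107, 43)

4

(294,294,280): 280²+294² = 164836 > 86436 = 294² → acute
(220,319,231): 220²+231² = 101761 = 319² → right
(27,17,24): 17²+24² = 865 > 729 = 27² → acute
(84,91,98): 84²+91² = 15337 > 9604 = 98² → acute
(108,107,43): 43²+107² = 13298 > 11664 = 108² → acute
4 of the 5 are acute.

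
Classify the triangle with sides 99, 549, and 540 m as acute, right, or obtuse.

Compare the square of the longest side to the sum of squares of the other two: 99² + 540² = 301401 = 549².

right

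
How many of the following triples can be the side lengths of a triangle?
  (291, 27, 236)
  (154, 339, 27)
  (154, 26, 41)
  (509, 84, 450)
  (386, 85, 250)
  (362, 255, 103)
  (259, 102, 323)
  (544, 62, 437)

2

(27,236,291): 27+236 ≤ 291 → not valid
(27,154,339): 27+154 ≤ 339 → not valid
(26,41,154): 26+41 ≤ 154 → not valid
(84,450,509): 84+450 > 509 → valid
(85,250,386): 85+250 ≤ 386 → not valid
(103,255,362): 103+255 ≤ 362 → not valid
(102,259,323): 102+259 > 323 → valid
(62,437,544): 62+437 ≤ 544 → not valid
2 of the 8 triples form a triangle.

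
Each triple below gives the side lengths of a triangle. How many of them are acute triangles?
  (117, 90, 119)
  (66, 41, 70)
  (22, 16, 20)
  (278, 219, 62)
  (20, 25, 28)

4

(117,90,119): 90²+117² = 21789 > 14161 = 119² → acute
(66,41,70): 41²+66² = 6037 > 4900 = 70² → acute
(22,16,20): 16²+20² = 656 > 484 = 22² → acute
(278,219,62): 62²+219² = 51805 < 77284 = 278² → obtuse
(20,25,28): 20²+25² = 1025 > 784 = 28² → acute
4 of the 5 are acute.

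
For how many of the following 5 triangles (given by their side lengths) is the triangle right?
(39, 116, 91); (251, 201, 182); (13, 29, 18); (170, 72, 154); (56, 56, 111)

(39,116,91): 39²+91² = 9802 < 13456 = 116² → obtuse
(251,201,182): 182²+201² = 73525 > 63001 = 251² → acute
(13,29,18): 13²+18² = 493 < 841 = 29² → obtuse
(170,72,154): 72²+154² = 28900 = 170² → right
(56,56,111): 56²+56² = 6272 < 12321 = 111² → obtuse
1 of the 5 is right.

1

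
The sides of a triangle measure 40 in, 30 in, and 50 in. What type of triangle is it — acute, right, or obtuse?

right

Compare the square of the longest side to the sum of squares of the other two: 30² + 40² = 2500 = 50².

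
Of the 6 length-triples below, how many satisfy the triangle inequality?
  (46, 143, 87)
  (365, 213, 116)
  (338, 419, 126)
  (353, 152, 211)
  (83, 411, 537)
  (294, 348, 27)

2

(46,87,143): 46+87 ≤ 143 → not valid
(116,213,365): 116+213 ≤ 365 → not valid
(126,338,419): 126+338 > 419 → valid
(152,211,353): 152+211 > 353 → valid
(83,411,537): 83+411 ≤ 537 → not valid
(27,294,348): 27+294 ≤ 348 → not valid
2 of the 6 triples form a triangle.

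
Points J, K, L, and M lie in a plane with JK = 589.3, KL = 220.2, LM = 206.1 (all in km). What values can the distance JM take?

163.0 ≤ JM ≤ 1015.6 km

The maximum is all hops collinear in one direction: 589.3 + 220.2 + 206.1 = 1015.6.
The longest hop is 589.3; the others sum to 426.3. Folding the others back against it leaves at least 589.3 − 426.3 = 163.0.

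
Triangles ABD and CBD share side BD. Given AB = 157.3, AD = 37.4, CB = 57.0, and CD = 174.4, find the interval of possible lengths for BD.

119.9 < BD < 194.7

From triangle ABD: |157.3 − 37.4| < BD < 157.3 + 37.4, i.e. 119.9 < BD < 194.7.
From triangle CBD: 117.4 < BD < 231.4.
Both must hold, so BD lies in the intersection.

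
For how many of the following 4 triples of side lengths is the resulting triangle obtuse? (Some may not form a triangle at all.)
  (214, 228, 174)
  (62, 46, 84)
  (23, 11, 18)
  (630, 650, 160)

(214,228,174): 174²+214² = 76072 > 51984 = 228² → acute
(62,46,84): 46²+62² = 5960 < 7056 = 84² → obtuse
(23,11,18): 11²+18² = 445 < 529 = 23² → obtuse
(630,650,160): 160²+630² = 422500 = 650² → right
2 of the 4 are obtuse.

2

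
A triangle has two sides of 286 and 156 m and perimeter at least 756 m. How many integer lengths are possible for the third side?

128

Triangle inequality: 130 < x < 442. Perimeter ≥ 756 gives x ≥ 756 − 286 − 156 = 314.
So 314 ≤ x < 442; integers 314 through 441: 128 values.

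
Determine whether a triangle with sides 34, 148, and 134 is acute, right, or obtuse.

Compare the square of the longest side to the sum of squares of the other two: 34² + 134² = 19112 < 21904 = 148².

obtuse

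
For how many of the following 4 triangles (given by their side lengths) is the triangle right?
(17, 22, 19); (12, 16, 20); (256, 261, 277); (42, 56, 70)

2

(17,22,19): 17²+19² = 650 > 484 = 22² → acute
(12,16,20): 12²+16² = 400 = 20² → right
(256,261,277): 256²+261² = 133657 > 76729 = 277² → acute
(42,56,70): 42²+56² = 4900 = 70² → right
2 of the 4 are right.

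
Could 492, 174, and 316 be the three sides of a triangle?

The longest side is 492, but the other two sum to only 490.
490 < 492, so the triangle inequality fails.

No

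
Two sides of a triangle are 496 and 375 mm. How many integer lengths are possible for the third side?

749

The third side lies in the open interval (121, 871).
Integers from 122 to 870 inclusive: 870 − 122 + 1 = 749.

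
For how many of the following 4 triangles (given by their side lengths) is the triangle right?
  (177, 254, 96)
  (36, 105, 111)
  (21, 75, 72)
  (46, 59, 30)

(177,254,96): 96²+177² = 40545 < 64516 = 254² → obtuse
(36,105,111): 36²+105² = 12321 = 111² → right
(21,75,72): 21²+72² = 5625 = 75² → right
(46,59,30): 30²+46² = 3016 < 3481 = 59² → obtuse
2 of the 4 are right.

2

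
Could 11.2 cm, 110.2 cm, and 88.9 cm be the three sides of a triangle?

No

The longest side is 110.2, but the other two sum to only 100.1.
100.1 < 110.2, so the triangle inequality fails.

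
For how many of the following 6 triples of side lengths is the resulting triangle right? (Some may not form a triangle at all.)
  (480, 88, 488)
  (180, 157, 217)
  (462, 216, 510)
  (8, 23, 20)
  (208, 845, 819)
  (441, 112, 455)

(480,88,488): 88²+480² = 238144 = 488² → right
(180,157,217): 157²+180² = 57049 > 47089 = 217² → acute
(462,216,510): 216²+462² = 260100 = 510² → right
(8,23,20): 8²+20² = 464 < 529 = 23² → obtuse
(208,845,819): 208²+819² = 714025 = 845² → right
(441,112,455): 112²+441² = 207025 = 455² → right
4 of the 6 are right.

4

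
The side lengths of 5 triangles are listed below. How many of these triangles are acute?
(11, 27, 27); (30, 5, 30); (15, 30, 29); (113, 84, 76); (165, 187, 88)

4

(11,27,27): 11²+27² = 850 > 729 = 27² → acute
(30,5,30): 5²+30² = 925 > 900 = 30² → acute
(15,30,29): 15²+29² = 1066 > 900 = 30² → acute
(113,84,76): 76²+84² = 12832 > 12769 = 113² → acute
(165,187,88): 88²+165² = 34969 = 187² → right
4 of the 5 are acute.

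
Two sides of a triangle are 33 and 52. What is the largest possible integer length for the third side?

The third side must be strictly less than 33 + 52 = 85.
The largest integer below 85 is 84.

84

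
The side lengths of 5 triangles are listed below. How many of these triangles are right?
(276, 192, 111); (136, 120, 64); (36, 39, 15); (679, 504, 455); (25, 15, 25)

3

(276,192,111): 111²+192² = 49185 < 76176 = 276² → obtuse
(136,120,64): 64²+120² = 18496 = 136² → right
(36,39,15): 15²+36² = 1521 = 39² → right
(679,504,455): 455²+504² = 461041 = 679² → right
(25,15,25): 15²+25² = 850 > 625 = 25² → acute
3 of the 5 are right.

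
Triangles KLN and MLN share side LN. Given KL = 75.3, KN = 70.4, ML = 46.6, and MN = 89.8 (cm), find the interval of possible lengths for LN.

From triangle KLN: |75.3 − 70.4| < LN < 75.3 + 70.4, i.e. 4.9 < LN < 145.7.
From triangle MLN: 43.2 < LN < 136.4.
Both must hold, so LN lies in the intersection.

43.2 < LN < 136.4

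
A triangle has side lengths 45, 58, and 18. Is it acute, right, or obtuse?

obtuse

Compare the square of the longest side to the sum of squares of the other two: 18² + 45² = 2349 < 3364 = 58².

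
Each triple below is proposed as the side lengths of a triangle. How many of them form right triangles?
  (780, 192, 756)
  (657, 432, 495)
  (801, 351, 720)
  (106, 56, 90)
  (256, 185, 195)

(780,192,756): 192²+756² = 608400 = 780² → right
(657,432,495): 432²+495² = 431649 = 657² → right
(801,351,720): 351²+720² = 641601 = 801² → right
(106,56,90): 56²+90² = 11236 = 106² → right
(256,185,195): 185²+195² = 72250 > 65536 = 256² → acute
4 of the 5 are right.

4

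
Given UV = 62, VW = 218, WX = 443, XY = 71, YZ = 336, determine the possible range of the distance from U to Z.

The maximum is all hops collinear in one direction: 62 + 218 + 443 + 71 + 336 = 1130.
The longest hop is 443; the others sum to 687. Since 443 ≤ 687, the path can fold back on itself completely, so the minimum distance is 0.

0 ≤ UZ ≤ 1130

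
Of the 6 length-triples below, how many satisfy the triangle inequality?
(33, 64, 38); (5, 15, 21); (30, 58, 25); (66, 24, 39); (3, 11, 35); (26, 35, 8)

1

(33,38,64): 33+38 > 64 → valid
(5,15,21): 5+15 ≤ 21 → not valid
(25,30,58): 25+30 ≤ 58 → not valid
(24,39,66): 24+39 ≤ 66 → not valid
(3,11,35): 3+11 ≤ 35 → not valid
(8,26,35): 8+26 ≤ 35 → not valid
1 of the 6 triples forms a triangle.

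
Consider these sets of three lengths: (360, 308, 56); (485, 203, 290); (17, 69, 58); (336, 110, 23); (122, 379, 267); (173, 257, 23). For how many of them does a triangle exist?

(56,308,360): 56+308 > 360 → valid
(203,290,485): 203+290 > 485 → valid
(17,58,69): 17+58 > 69 → valid
(23,110,336): 23+110 ≤ 336 → not valid
(122,267,379): 122+267 > 379 → valid
(23,173,257): 23+173 ≤ 257 → not valid
4 of the 6 triples form a triangle.

4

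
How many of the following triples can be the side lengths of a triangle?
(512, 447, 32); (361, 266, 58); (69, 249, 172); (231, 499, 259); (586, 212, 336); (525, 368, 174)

(32,447,512): 32+447 ≤ 512 → not valid
(58,266,361): 58+266 ≤ 361 → not valid
(69,172,249): 69+172 ≤ 249 → not valid
(231,259,499): 231+259 ≤ 499 → not valid
(212,336,586): 212+336 ≤ 586 → not valid
(174,368,525): 174+368 > 525 → valid
1 of the 6 triples forms a triangle.

1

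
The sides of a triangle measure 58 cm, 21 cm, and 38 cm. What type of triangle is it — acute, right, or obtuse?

obtuse

Compare the square of the longest side to the sum of squares of the other two: 21² + 38² = 1885 < 3364 = 58².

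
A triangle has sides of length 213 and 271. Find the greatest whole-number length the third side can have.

483

The third side must be strictly less than 213 + 271 = 484.
The largest integer below 484 is 483.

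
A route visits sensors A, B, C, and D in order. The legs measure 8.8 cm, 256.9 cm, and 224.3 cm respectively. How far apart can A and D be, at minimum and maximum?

23.8 ≤ AD ≤ 490.0 cm

The maximum is all hops collinear in one direction: 8.8 + 256.9 + 224.3 = 490.0.
The longest hop is 256.9; the others sum to 233.1. Folding the others back against it leaves at least 256.9 − 233.1 = 23.8.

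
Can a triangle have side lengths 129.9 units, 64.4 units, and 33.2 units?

No

The longest side is 129.9, but the other two sum to only 97.6.
97.6 < 129.9, so the triangle inequality fails.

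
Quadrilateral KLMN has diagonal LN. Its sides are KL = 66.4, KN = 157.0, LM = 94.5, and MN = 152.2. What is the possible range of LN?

From triangle KLN: |66.4 − 157.0| < LN < 66.4 + 157.0, i.e. 90.6 < LN < 223.4.
From triangle MLN: 57.7 < LN < 246.7.
Both must hold, so LN lies in the intersection.

90.6 < LN < 223.4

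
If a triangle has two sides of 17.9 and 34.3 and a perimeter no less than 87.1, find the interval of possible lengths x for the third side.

34.9 ≤ x < 52.2

Triangle inequality alone gives 16.4 < x < 52.2.
The perimeter condition gives x ≥ 87.1 − 17.9 − 34.3 = 34.9.
Intersecting the two: 34.9 ≤ x < 52.2.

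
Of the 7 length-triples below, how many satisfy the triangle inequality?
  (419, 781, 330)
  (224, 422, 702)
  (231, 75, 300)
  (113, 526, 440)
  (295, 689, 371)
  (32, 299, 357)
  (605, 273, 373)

(330,419,781): 330+419 ≤ 781 → not valid
(224,422,702): 224+422 ≤ 702 → not valid
(75,231,300): 75+231 > 300 → valid
(113,440,526): 113+440 > 526 → valid
(295,371,689): 295+371 ≤ 689 → not valid
(32,299,357): 32+299 ≤ 357 → not valid
(273,373,605): 273+373 > 605 → valid
3 of the 7 triples form a triangle.

3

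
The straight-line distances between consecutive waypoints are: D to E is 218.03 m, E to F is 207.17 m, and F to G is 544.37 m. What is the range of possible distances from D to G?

119.17 ≤ DG ≤ 969.57 m

The maximum is all hops collinear in one direction: 218.03 + 207.17 + 544.37 = 969.57.
The longest hop is 544.37; the others sum to 425.20. Folding the others back against it leaves at least 544.37 − 425.20 = 119.17.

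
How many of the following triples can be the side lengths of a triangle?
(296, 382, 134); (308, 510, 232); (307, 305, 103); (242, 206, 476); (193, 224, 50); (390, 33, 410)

5

(134,296,382): 134+296 > 382 → valid
(232,308,510): 232+308 > 510 → valid
(103,305,307): 103+305 > 307 → valid
(206,242,476): 206+242 ≤ 476 → not valid
(50,193,224): 50+193 > 224 → valid
(33,390,410): 33+390 > 410 → valid
5 of the 6 triples form a triangle.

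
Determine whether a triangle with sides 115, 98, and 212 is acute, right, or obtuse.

Compare the square of the longest side to the sum of squares of the other two: 98² + 115² = 22829 < 44944 = 212².

obtuse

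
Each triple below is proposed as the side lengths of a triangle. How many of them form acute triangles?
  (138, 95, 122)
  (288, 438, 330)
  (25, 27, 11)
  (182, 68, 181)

(138,95,122): 95²+122² = 23909 > 19044 = 138² → acute
(288,438,330): 288²+330² = 191844 = 438² → right
(25,27,11): 11²+25² = 746 > 729 = 27² → acute
(182,68,181): 68²+181² = 37385 > 33124 = 182² → acute
3 of the 4 are acute.

3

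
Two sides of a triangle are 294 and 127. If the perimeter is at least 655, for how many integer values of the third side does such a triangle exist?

Triangle inequality: 167 < x < 421. Perimeter ≥ 655 gives x ≥ 655 − 294 − 127 = 234.
So 234 ≤ x < 421; integers 234 through 420: 187 values.

187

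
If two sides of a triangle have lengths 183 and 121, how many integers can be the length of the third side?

241

The third side lies in the open interval (62, 304).
Integers from 63 to 303 inclusive: 303 − 63 + 1 = 241.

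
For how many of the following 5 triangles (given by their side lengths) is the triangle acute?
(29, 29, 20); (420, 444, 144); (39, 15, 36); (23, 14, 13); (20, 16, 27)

1

(29,29,20): 20²+29² = 1241 > 841 = 29² → acute
(420,444,144): 144²+420² = 197136 = 444² → right
(39,15,36): 15²+36² = 1521 = 39² → right
(23,14,13): 13²+14² = 365 < 529 = 23² → obtuse
(20,16,27): 16²+20² = 656 < 729 = 27² → obtuse
1 of the 5 is acute.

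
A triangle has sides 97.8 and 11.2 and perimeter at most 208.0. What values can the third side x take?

86.6 < x ≤ 99.0

Triangle inequality alone gives 86.6 < x < 109.0.
The perimeter condition gives x ≤ 208.0 − 97.8 − 11.2 = 99.0.
Intersecting the two: 86.6 < x ≤ 99.0.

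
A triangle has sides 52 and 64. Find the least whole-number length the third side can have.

13

The third side must be strictly greater than |52 − 64| = 12.
The smallest integer above 12 is 13.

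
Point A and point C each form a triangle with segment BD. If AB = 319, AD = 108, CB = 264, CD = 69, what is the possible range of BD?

From triangle ABD: |319 − 108| < BD < 319 + 108, i.e. 211 < BD < 427.
From triangle CBD: 195 < BD < 333.
Both must hold, so BD lies in the intersection.

211 < BD < 333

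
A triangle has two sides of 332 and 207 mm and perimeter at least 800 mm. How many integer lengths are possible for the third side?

278

Triangle inequality: 125 < x < 539. Perimeter ≥ 800 gives x ≥ 800 − 332 − 207 = 261.
So 261 ≤ x < 539; integers 261 through 538: 278 values.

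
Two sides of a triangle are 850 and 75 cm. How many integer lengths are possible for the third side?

149

The third side lies in the open interval (775, 925).
Integers from 776 to 924 inclusive: 924 − 776 + 1 = 149.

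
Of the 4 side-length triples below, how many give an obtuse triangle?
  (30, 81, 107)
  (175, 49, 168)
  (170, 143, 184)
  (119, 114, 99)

1

(30,81,107): 30²+81² = 7461 < 11449 = 107² → obtuse
(175,49,168): 49²+168² = 30625 = 175² → right
(170,143,184): 143²+170² = 49349 > 33856 = 184² → acute
(119,114,99): 99²+114² = 22797 > 14161 = 119² → acute
1 of the 4 is obtuse.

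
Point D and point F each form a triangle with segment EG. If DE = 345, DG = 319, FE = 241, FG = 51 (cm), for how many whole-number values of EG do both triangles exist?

From triangle DEG: 26 < EG < 664.
From triangle FEG: 190 < EG < 292.
Intersection: 190 < EG < 292, so integers 191 through 291: 101 values.

101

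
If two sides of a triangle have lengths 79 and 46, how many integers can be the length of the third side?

91

The third side lies in the open interval (33, 125).
Integers from 34 to 124 inclusive: 124 − 34 + 1 = 91.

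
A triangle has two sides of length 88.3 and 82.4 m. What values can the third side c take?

5.9 < c < 170.7

By the triangle inequality, c must be less than 88.3 + 82.4 = 170.7 and greater than |88.3 − 82.4| = 5.9.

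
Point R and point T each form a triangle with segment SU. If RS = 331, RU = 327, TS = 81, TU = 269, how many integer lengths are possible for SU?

161

From triangle RSU: 4 < SU < 658.
From triangle TSU: 188 < SU < 350.
Intersection: 188 < SU < 350, so integers 189 through 349: 161 values.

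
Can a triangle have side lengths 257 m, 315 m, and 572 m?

The two shorter sides sum to 572, exactly equal to the longest side 572.
That gives only a degenerate (flat) triangle — the inequality must be strict.

No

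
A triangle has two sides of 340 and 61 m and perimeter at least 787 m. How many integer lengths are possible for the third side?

Triangle inequality: 279 < x < 401. Perimeter ≥ 787 gives x ≥ 787 − 340 − 61 = 386.
So 386 ≤ x < 401; integers 386 through 400: 15 values.

15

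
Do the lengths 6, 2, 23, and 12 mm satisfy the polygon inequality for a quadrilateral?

No

For a quadrilateral, each side must be shorter than the sum of the others.
Here the longest side is 23, but the remaining 3 sides sum to only 20.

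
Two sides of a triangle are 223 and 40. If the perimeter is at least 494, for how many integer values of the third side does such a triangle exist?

Triangle inequality: 183 < x < 263. Perimeter ≥ 494 gives x ≥ 494 − 223 − 40 = 231.
So 231 ≤ x < 263; integers 231 through 262: 32 values.

32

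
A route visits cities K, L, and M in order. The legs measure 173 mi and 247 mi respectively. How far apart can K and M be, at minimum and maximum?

By the triangle inequality, |173 − 247| ≤ KM ≤ 173 + 247.

74 ≤ KM ≤ 420 mi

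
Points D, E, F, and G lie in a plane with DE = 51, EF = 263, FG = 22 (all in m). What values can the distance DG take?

190 ≤ DG ≤ 336 m

The maximum is all hops collinear in one direction: 51 + 263 + 22 = 336.
The longest hop is 263; the others sum to 73. Folding the others back against it leaves at least 263 − 73 = 190.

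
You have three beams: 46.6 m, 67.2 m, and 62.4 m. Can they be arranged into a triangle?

The longest side is 67.2, and the other two sum to 109.0.
Since 109.0 > 67.2, the triangle inequality holds.

Yes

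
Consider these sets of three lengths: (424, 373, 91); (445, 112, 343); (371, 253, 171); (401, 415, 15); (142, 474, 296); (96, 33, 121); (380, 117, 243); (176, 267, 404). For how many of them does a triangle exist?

6

(91,373,424): 91+373 > 424 → valid
(112,343,445): 112+343 > 445 → valid
(171,253,371): 171+253 > 371 → valid
(15,401,415): 15+401 > 415 → valid
(142,296,474): 142+296 ≤ 474 → not valid
(33,96,121): 33+96 > 121 → valid
(117,243,380): 117+243 ≤ 380 → not valid
(176,267,404): 176+267 > 404 → valid
6 of the 8 triples form a triangle.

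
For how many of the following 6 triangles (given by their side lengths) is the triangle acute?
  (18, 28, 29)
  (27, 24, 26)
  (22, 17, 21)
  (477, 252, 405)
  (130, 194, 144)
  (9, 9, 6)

4

(18,28,29): 18²+28² = 1108 > 841 = 29² → acute
(27,24,26): 24²+26² = 1252 > 729 = 27² → acute
(22,17,21): 17²+21² = 730 > 484 = 22² → acute
(477,252,405): 252²+405² = 227529 = 477² → right
(130,194,144): 130²+144² = 37636 = 194² → right
(9,9,6): 6²+9² = 117 > 81 = 9² → acute
4 of the 6 are acute.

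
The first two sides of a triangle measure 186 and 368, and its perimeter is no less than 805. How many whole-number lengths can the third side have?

Triangle inequality: 182 < x < 554. Perimeter ≥ 805 gives x ≥ 805 − 186 − 368 = 251.
So 251 ≤ x < 554; integers 251 through 553: 303 values.

303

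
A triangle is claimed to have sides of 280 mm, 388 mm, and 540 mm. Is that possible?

Yes

The longest side is 540, and the other two sum to 668.
Since 668 > 540, the triangle inequality holds.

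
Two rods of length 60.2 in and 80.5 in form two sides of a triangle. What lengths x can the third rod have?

By the triangle inequality, x must be less than 60.2 + 80.5 = 140.7 and greater than |60.2 − 80.5| = 20.3.

20.3 < x < 140.7 (in)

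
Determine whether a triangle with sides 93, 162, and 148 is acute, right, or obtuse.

acute

Compare the square of the longest side to the sum of squares of the other two: 93² + 148² = 30553 > 26244 = 162².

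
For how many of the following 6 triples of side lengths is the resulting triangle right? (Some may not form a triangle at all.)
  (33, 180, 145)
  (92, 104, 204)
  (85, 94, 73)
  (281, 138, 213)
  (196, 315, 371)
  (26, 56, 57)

1

(33,180,145): 33+145 ≤ 180, not a triangle
(92,104,204): 92+104 ≤ 204, not a triangle
(85,94,73): 73²+85² = 12554 > 8836 = 94² → acute
(281,138,213): 138²+213² = 64413 < 78961 = 281² → obtuse
(196,315,371): 196²+315² = 137641 = 371² → right
(26,56,57): 26²+56² = 3812 > 3249 = 57² → acute
1 of the 6 is right.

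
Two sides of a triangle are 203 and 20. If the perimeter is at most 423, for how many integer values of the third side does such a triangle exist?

17

Triangle inequality: 183 < x < 223. Perimeter ≤ 423 gives x ≤ 423 − 203 − 20 = 200.
So 183 < x ≤ 200; integers 184 through 200: 17 values.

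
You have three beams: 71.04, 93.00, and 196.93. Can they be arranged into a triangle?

The longest side is 196.93, but the other two sum to only 164.04.
164.04 < 196.93, so the triangle inequality fails.

No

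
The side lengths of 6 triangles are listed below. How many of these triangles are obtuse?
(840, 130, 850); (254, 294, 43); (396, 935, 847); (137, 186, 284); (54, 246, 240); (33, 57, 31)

3

(840,130,850): 130²+840² = 722500 = 850² → right
(254,294,43): 43²+254² = 66365 < 86436 = 294² → obtuse
(396,935,847): 396²+847² = 874225 = 935² → right
(137,186,284): 137²+186² = 53365 < 80656 = 284² → obtuse
(54,246,240): 54²+240² = 60516 = 246² → right
(33,57,31): 31²+33² = 2050 < 3249 = 57² → obtuse
3 of the 6 are obtuse.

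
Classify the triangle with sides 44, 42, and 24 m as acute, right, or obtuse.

Compare the square of the longest side to the sum of squares of the other two: 24² + 42² = 2340 > 1936 = 44².

acute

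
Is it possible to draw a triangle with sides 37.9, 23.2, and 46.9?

Yes

The longest side is 46.9, and the other two sum to 61.1.
Since 61.1 > 46.9, the triangle inequality holds.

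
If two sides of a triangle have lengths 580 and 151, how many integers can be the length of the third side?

301

The third side lies in the open interval (429, 731).
Integers from 430 to 730 inclusive: 730 − 430 + 1 = 301.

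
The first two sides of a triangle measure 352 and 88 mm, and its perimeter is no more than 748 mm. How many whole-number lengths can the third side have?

Triangle inequality: 264 < x < 440. Perimeter ≤ 748 gives x ≤ 748 − 352 − 88 = 308.
So 264 < x ≤ 308; integers 265 through 308: 44 values.

44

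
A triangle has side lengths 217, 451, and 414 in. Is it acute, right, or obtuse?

acute

Compare the square of the longest side to the sum of squares of the other two: 217² + 414² = 218485 > 203401 = 451².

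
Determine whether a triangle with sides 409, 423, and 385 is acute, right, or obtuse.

acute

Compare the square of the longest side to the sum of squares of the other two: 385² + 409² = 315506 > 178929 = 423².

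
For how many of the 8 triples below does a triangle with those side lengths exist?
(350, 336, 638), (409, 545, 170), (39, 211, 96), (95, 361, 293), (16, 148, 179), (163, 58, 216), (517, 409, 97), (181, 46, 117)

4

(336,350,638): 336+350 > 638 → valid
(170,409,545): 170+409 > 545 → valid
(39,96,211): 39+96 ≤ 211 → not valid
(95,293,361): 95+293 > 361 → valid
(16,148,179): 16+148 ≤ 179 → not valid
(58,163,216): 58+163 > 216 → valid
(97,409,517): 97+409 ≤ 517 → not valid
(46,117,181): 46+117 ≤ 181 → not valid
4 of the 8 triples form a triangle.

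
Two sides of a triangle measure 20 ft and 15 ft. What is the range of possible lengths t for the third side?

By the triangle inequality, t must be less than 20 + 15 = 35 and greater than |20 − 15| = 5.

5 < t < 35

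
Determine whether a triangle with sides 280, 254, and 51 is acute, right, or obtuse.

Compare the square of the longest side to the sum of squares of the other two: 51² + 254² = 67117 < 78400 = 280².

obtuse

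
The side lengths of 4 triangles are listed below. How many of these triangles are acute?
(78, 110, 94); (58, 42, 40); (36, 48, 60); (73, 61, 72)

(78,110,94): 78²+94² = 14920 > 12100 = 110² → acute
(58,42,40): 40²+42² = 3364 = 58² → right
(36,48,60): 36²+48² = 3600 = 60² → right
(73,61,72): 61²+72² = 8905 > 5329 = 73² → acute
2 of the 4 are acute.

2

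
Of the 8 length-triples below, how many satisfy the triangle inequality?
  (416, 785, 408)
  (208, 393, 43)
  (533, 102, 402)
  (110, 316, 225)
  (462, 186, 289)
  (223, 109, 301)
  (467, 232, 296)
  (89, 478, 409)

(408,416,785): 408+416 > 785 → valid
(43,208,393): 43+208 ≤ 393 → not valid
(102,402,533): 102+402 ≤ 533 → not valid
(110,225,316): 110+225 > 316 → valid
(186,289,462): 186+289 > 462 → valid
(109,223,301): 109+223 > 301 → valid
(232,296,467): 232+296 > 467 → valid
(89,409,478): 89+409 > 478 → valid
6 of the 8 triples form a triangle.

6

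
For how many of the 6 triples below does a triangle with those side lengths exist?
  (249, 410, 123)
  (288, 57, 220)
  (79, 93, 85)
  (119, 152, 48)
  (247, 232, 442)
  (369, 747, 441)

(123,249,410): 123+249 ≤ 410 → not valid
(57,220,288): 57+220 ≤ 288 → not valid
(79,85,93): 79+85 > 93 → valid
(48,119,152): 48+119 > 152 → valid
(232,247,442): 232+247 > 442 → valid
(369,441,747): 369+441 > 747 → valid
4 of the 6 triples form a triangle.

4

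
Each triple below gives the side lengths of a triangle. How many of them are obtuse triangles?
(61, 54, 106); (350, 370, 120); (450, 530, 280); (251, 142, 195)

(61,54,106): 54²+61² = 6637 < 11236 = 106² → obtuse
(350,370,120): 120²+350² = 136900 = 370² → right
(450,530,280): 280²+450² = 280900 = 530² → right
(251,142,195): 142²+195² = 58189 < 63001 = 251² → obtuse
2 of the 4 are obtuse.

2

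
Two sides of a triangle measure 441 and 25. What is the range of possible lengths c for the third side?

By the triangle inequality, c must be less than 441 + 25 = 466 and greater than |441 − 25| = 416.

416 < c < 466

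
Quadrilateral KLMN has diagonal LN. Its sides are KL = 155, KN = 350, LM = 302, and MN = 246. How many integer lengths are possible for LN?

309

From triangle KLN: 195 < LN < 505.
From triangle MLN: 56 < LN < 548.
Intersection: 195 < LN < 505, so integers 196 through 504: 309 values.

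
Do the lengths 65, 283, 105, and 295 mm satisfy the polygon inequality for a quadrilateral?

A quadrilateral exists iff every side is shorter than the sum of the others — equivalently, the longest side is less than the sum of the rest.
Longest side 295 < 453 (sum of the remaining 3), so yes.

Yes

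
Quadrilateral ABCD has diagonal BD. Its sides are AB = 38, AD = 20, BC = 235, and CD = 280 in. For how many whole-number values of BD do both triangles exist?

From triangle ABD: 18 < BD < 58.
From triangle CBD: 45 < BD < 515.
Intersection: 45 < BD < 58, so integers 46 through 57: 12 values.

12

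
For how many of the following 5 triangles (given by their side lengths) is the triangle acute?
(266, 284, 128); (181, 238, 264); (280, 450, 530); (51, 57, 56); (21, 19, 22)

(266,284,128): 128²+266² = 87140 > 80656 = 284² → acute
(181,238,264): 181²+238² = 89405 > 69696 = 264² → acute
(280,450,530): 280²+450² = 280900 = 530² → right
(51,57,56): 51²+56² = 5737 > 3249 = 57² → acute
(21,19,22): 19²+21² = 802 > 484 = 22² → acute
4 of the 5 are acute.

4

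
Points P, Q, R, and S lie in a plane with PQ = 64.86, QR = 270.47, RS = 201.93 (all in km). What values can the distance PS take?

The maximum is all hops collinear in one direction: 64.86 + 270.47 + 201.93 = 537.26.
The longest hop is 270.47; the others sum to 266.79. Folding the others back against it leaves at least 270.47 − 266.79 = 3.68.

3.68 ≤ PS ≤ 537.26 km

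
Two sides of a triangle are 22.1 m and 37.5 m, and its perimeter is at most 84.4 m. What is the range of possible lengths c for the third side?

15.4 < c ≤ 24.8

Triangle inequality alone gives 15.4 < c < 59.6.
The perimeter condition gives c ≤ 84.4 − 22.1 − 37.5 = 24.8.
Intersecting the two: 15.4 < c ≤ 24.8.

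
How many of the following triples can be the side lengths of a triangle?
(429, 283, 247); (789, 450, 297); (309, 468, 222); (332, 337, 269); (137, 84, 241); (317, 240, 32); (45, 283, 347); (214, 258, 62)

4

(247,283,429): 247+283 > 429 → valid
(297,450,789): 297+450 ≤ 789 → not valid
(222,309,468): 222+309 > 468 → valid
(269,332,337): 269+332 > 337 → valid
(84,137,241): 84+137 ≤ 241 → not valid
(32,240,317): 32+240 ≤ 317 → not valid
(45,283,347): 45+283 ≤ 347 → not valid
(62,214,258): 62+214 > 258 → valid
4 of the 8 triples form a triangle.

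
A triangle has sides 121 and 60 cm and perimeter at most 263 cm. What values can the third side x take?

61 < x ≤ 82

Triangle inequality alone gives 61 < x < 181.
The perimeter condition gives x ≤ 263 − 121 − 60 = 82.
Intersecting the two: 61 < x ≤ 82.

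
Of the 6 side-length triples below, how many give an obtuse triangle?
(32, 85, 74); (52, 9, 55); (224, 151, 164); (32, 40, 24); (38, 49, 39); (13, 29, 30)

3

(32,85,74): 32²+74² = 6500 < 7225 = 85² → obtuse
(52,9,55): 9²+52² = 2785 < 3025 = 55² → obtuse
(224,151,164): 151²+164² = 49697 < 50176 = 224² → obtuse
(32,40,24): 24²+32² = 1600 = 40² → right
(38,49,39): 38²+39² = 2965 > 2401 = 49² → acute
(13,29,30): 13²+29² = 1010 > 900 = 30² → acute
3 of the 6 are obtuse.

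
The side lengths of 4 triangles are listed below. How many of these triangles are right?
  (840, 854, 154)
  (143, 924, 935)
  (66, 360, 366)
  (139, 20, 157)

(840,854,154): 154²+840² = 729316 = 854² → right
(143,924,935): 143²+924² = 874225 = 935² → right
(66,360,366): 66²+360² = 133956 = 366² → right
(139,20,157): 20²+139² = 19721 < 24649 = 157² → obtuse
3 of the 4 are right.

3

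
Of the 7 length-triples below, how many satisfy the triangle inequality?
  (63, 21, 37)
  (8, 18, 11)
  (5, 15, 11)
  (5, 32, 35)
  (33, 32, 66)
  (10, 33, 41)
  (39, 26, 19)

5

(21,37,63): 21+37 ≤ 63 → not valid
(8,11,18): 8+11 > 18 → valid
(5,11,15): 5+11 > 15 → valid
(5,32,35): 5+32 > 35 → valid
(32,33,66): 32+33 ≤ 66 → not valid
(10,33,41): 10+33 > 41 → valid
(19,26,39): 19+26 > 39 → valid
5 of the 7 triples form a triangle.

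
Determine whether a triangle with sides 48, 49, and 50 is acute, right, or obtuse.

acute

Compare the square of the longest side to the sum of squares of the other two: 48² + 49² = 4705 > 2500 = 50².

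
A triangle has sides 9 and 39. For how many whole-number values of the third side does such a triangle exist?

The third side lies in the open interval (30, 48).
Integers from 31 to 47 inclusive: 47 − 31 + 1 = 17.

17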